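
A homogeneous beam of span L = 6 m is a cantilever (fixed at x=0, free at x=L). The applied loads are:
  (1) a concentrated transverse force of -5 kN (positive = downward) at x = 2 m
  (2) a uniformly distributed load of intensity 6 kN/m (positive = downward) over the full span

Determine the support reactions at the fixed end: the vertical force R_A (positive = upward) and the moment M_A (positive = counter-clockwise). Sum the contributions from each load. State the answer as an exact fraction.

R_A = 31 kN, M_A = 98 kN·m

Load 1 — point force P=-5 kN at a=2 m (b=L-a=4):
  R_A = P = (-5) = -5 kN
  M_A = Pa = (-5)·2 = -10 kN·m
Load 2 — uniform load w=6 kN/m over full span:
  R_A = wL = 6·6 = 36 kN
  M_A = wL²/2 = 6·6²/2 = 108 kN·m
Superposition: R_A = 31 kN, M_A = 98 kN·m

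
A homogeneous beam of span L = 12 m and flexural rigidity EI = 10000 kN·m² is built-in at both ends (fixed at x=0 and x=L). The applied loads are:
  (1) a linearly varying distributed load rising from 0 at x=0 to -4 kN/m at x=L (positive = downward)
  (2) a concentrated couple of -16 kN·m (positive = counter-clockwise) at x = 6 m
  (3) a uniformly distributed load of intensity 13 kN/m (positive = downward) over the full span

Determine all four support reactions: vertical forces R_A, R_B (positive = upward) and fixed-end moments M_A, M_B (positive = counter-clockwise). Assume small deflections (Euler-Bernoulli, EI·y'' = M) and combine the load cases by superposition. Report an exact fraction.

R_A = 344/5 kN, M_A = 664/5 kN·m, R_B = 316/5 kN, M_B = -656/5 kN·m

Load 1 — triangular load w₀=-4 kN/m (0→w₀ over full span):
  R_A = 3w₀L/20 = 3·(-4)·12/20 = -36/5 kN
  M_A = w₀L²/30 = (-4)·12²/30 = -96/5 kN·m
  R_B = 7w₀L/20 = 7·(-4)·12/20 = -84/5 kN
  M_B = -w₀L²/20 = -(-4)·12²/20 = 144/5 kN·m
Load 2 — applied couple M₀=-16 kN·m at a=6 m (b=L-a=6):
  R_A = 6M₀ab/L³ = 6·(-16)·6·6/12³ = -2 kN
  M_A = M₀b(2a-b)/L² = (-16)·6·(2·6-6)/12² = -4 kN·m
  R_B = -6M₀ab/L³ = -6·(-16)·6·6/12³ = 2 kN
  M_B = M₀a(2b-a)/L² = (-16)·6·(2·6-6)/12² = -4 kN·m
Load 3 — uniform load w=13 kN/m over full span:
  R_A = wL/2 = 13·12/2 = 78 kN
  M_A = wL²/12 = 13·12²/12 = 156 kN·m
  R_B = wL/2 = 13·12/2 = 78 kN
  M_B = -wL²/12 = -13·12²/12 = -156 kN·m
Superposition: R_A = 344/5 kN, M_A = 664/5 kN·m, R_B = 316/5 kN, M_B = -656/5 kN·m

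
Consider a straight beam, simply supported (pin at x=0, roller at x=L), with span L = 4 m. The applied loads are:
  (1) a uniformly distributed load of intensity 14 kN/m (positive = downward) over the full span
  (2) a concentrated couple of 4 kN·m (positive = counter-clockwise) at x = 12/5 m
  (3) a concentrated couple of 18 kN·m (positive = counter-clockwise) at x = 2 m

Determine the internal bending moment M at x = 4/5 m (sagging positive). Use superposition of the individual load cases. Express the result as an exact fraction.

Load 1 — uniform load w=14 kN/m over full span:
  M_1 = wx(L-x)/2 = 14·(4/5)·(4-(4/5))/2 = 448/25 kN·m
Load 2 — applied couple M₀=4 kN·m at a=12/5 m (b=L-a=8/5):
  M_2 = M₀x/L  [x≤a] = 4·(4/5)/4 = 4/5 kN·m
Load 3 — applied couple M₀=18 kN·m at a=2 m (b=L-a=2):
  M_3 = M₀x/L  [x≤a] = 18·(4/5)/4 = 18/5 kN·m
Superposition: M = Σ M_i = 558/25 kN·m ≈ 22.320000 kN·m

M(4/5) = 558/25 kN·m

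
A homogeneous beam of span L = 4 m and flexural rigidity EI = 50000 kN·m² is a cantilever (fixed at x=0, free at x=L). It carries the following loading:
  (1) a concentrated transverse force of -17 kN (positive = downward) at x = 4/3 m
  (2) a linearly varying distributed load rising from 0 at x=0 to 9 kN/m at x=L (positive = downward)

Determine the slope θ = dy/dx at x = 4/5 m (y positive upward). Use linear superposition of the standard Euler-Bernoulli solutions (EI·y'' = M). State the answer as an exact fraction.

Load 1 — point force P=-17 kN at a=4/3 m (b=L-a=8/3):
  θ_1 = -Px(2a-x)/(2EI)  [x≤a] = -(-17)·(4/5)·(2·(4/3)-(4/5))/(2·50000) = 119/468750 rad
Load 2 — triangular load w₀=9 kN/m (0→w₀ over full span):
  θ_2 = (w₀Lx²/4-w₀L²x/3-w₀x⁴/(24L))/EI = (9·4·(4/5)²/4-9·4²·(4/5)/3-9·(4/5)⁴/(24·4))/50000 = -2553/3906250 rad
Superposition: θ = Σ θ_i = -2342/5859375 rad ≈ -0.000400 rad

θ(4/5) = -2342/5859375 rad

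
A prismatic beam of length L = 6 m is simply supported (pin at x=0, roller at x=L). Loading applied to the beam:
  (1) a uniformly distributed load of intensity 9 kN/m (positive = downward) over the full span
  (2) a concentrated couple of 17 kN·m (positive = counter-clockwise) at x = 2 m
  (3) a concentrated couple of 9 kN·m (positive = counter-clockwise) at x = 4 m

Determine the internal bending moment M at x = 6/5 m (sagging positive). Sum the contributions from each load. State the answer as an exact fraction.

M(6/5) = 778/25 kN·m

Load 1 — uniform load w=9 kN/m over full span:
  M_1 = wx(L-x)/2 = 9·(6/5)·(6-(6/5))/2 = 648/25 kN·m
Load 2 — applied couple M₀=17 kN·m at a=2 m (b=L-a=4):
  M_2 = M₀x/L  [x≤a] = 17·(6/5)/6 = 17/5 kN·m
Load 3 — applied couple M₀=9 kN·m at a=4 m (b=L-a=2):
  M_3 = M₀x/L  [x≤a] = 9·(6/5)/6 = 9/5 kN·m
Superposition: M = Σ M_i = 778/25 kN·m ≈ 31.120000 kN·m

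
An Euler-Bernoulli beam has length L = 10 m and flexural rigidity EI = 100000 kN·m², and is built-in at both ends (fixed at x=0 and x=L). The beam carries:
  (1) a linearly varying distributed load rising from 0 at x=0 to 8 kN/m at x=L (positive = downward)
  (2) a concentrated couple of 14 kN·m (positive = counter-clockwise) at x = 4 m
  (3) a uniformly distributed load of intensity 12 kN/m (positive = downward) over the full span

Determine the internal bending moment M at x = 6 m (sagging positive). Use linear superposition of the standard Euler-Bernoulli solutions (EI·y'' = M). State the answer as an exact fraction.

Load 1 — triangular load w₀=8 kN/m (0→w₀ over full span):
  M_1 = 3w₀Lx/20 - w₀L²/30 - w₀x³/(6L) = 3·8·10·6/20 - 8·10²/30 - 8·6³/(6·10) = 248/15 kN·m
Load 2 — applied couple M₀=14 kN·m at a=4 m (b=L-a=6):
  M_2 = R_Ax - M_A - M₀  [x>a] with R_A=252/125, M_A=42/25 = (252/125)·6 - (42/25) - 14 = -448/125 kN·m
Load 3 — uniform load w=12 kN/m over full span:
  M_3 = wLx/2 - wL²/12 - wx²/2 = 12·10·6/2 - 12·10²/12 - 12·6²/2 = 44 kN·m
Superposition: M = Σ M_i = 21356/375 kN·m ≈ 56.949333 kN·m

M(6) = 21356/375 kN·m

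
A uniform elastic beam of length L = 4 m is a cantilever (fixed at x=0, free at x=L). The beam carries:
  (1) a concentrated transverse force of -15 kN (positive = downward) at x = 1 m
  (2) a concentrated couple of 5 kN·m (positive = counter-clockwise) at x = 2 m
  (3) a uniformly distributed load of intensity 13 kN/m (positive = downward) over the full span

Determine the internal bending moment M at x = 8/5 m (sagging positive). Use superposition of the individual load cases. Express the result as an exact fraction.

Load 1 — point force P=-15 kN at a=1 m (b=L-a=3):
  M_1 = 0  [x>a] = 0 kN·m
Load 2 — applied couple M₀=5 kN·m at a=2 m (b=L-a=2):
  M_2 = M₀  [x≤a] = 5 = 5 kN·m
Load 3 — uniform load w=13 kN/m over full span:
  M_3 = -w(L-x)²/2 = -13·(4-(8/5))²/2 = -936/25 kN·m
Superposition: M = Σ M_i = -811/25 kN·m ≈ -32.440000 kN·m

M(8/5) = -811/25 kN·m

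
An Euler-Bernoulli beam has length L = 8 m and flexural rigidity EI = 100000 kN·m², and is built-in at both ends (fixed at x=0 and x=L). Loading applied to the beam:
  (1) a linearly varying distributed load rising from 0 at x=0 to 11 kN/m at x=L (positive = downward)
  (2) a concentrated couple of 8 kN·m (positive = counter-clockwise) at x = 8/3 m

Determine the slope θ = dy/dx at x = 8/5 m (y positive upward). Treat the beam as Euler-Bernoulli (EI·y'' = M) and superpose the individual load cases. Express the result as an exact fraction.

Load 1 — triangular load w₀=11 kN/m (0→w₀ over full span):
  θ_1 = -w₀(2x(L-x)(L-2x)(x+2L)+x²(L-x)²)/(120LEI) = -11·(2·(8/5)·(8-(8/5))·(8-2·(8/5))·((8/5)+2·8)+(8/5)²·(8-(8/5))²)/(120·8·100000) = -1232/5859375 rad
Load 2 — applied couple M₀=8 kN·m at a=8/3 m (b=L-a=16/3):
  θ_2 = (R_Ax²/2 - M_Ax)/EI  [x≤a] with R_A=4/3, M_A=0 = ((4/3)·(8/5)²/2 - 0·(8/5))/100000 = 4/234375 rad
Superposition: θ = Σ θ_i = -1132/5859375 rad ≈ -0.000193 rad

θ(8/5) = -1132/5859375 rad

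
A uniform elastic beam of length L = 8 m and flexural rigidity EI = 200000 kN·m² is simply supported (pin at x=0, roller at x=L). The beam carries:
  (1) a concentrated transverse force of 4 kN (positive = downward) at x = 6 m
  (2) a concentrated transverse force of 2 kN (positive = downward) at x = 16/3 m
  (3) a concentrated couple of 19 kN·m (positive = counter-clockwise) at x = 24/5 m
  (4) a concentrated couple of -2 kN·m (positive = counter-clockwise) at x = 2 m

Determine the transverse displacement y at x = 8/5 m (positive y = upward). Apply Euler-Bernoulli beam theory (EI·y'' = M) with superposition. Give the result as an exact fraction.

Load 1 — point force P=4 kN at a=6 m (b=L-a=2):
  y_1 = -Pbx(L²-b²-x²)/(6LEI)  [x≤a] = -4·2·(8/5)·(8²-2²-(8/5)²)/(6·8·200000) = -359/4687500 m
Load 2 — point force P=2 kN at a=16/3 m (b=L-a=8/3):
  y_2 = -Pbx(L²-b²-x²)/(6LEI)  [x≤a] = -2·(8/3)·(8/5)·(8²-(8/3)²-(8/5)²)/(6·8·200000) = -1528/31640625 m
Load 3 — applied couple M₀=19 kN·m at a=24/5 m (b=L-a=16/5):
  y_3 = (M₀x³/(6L)+C₁x)/EI  [x≤a] with C₁=M₀(3b²-L²)/(6L)=-988/75 = (19·(8/5)³/(6·8)+(-988/75)·(8/5))/200000 = -38/390625 m
Load 4 — applied couple M₀=-2 kN·m at a=2 m (b=L-a=6):
  y_4 = (M₀x³/(6L)+C₁x)/EI  [x≤a] with C₁=M₀(3b²-L²)/(6L)=-11/6 = ((-2)·(8/5)³/(6·8)+(-11/6)·(8/5))/200000 = -97/6250000 m
Superposition: y = Σ y_i = -4813/20250000 m ≈ -0.000238 m

y(8/5) = -4813/20250000 m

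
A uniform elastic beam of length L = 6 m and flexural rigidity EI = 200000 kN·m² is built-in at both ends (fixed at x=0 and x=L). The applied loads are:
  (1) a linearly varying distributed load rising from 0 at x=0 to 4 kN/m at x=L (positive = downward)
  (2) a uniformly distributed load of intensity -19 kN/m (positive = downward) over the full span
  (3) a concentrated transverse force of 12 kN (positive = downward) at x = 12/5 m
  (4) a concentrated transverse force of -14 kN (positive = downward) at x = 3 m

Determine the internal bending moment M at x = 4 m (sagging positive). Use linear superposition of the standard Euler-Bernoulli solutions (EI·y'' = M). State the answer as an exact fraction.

M(4) = -41569/2250 kN·m

Load 1 — triangular load w₀=4 kN/m (0→w₀ over full span):
  M_1 = 3w₀Lx/20 - w₀L²/30 - w₀x³/(6L) = 3·4·6·4/20 - 4·6²/30 - 4·4³/(6·6) = 112/45 kN·m
Load 2 — uniform load w=-19 kN/m over full span:
  M_2 = wLx/2 - wL²/12 - wx²/2 = (-19)·6·4/2 - (-19)·6²/12 - (-19)·4²/2 = -19 kN·m
Load 3 — point force P=12 kN at a=12/5 m (b=L-a=18/5):
  M_3 = Pa²(a+3b)(L-x)/L³ - Pa²b/L²  [x>a] = 12·(12/5)²·((12/5)+3·(18/5))·(6-4)/6³ - 12·(12/5)²·(18/5)/6² = 192/125 kN·m
Load 4 — point force P=-14 kN at a=3 m (b=L-a=3):
  M_4 = Pa²(a+3b)(L-x)/L³ - Pa²b/L²  [x>a] = (-14)·3²·(3+3·3)·(6-4)/6³ - (-14)·3²·3/6² = -7/2 kN·m
Superposition: M = Σ M_i = -41569/2250 kN·m ≈ -18.475111 kN·m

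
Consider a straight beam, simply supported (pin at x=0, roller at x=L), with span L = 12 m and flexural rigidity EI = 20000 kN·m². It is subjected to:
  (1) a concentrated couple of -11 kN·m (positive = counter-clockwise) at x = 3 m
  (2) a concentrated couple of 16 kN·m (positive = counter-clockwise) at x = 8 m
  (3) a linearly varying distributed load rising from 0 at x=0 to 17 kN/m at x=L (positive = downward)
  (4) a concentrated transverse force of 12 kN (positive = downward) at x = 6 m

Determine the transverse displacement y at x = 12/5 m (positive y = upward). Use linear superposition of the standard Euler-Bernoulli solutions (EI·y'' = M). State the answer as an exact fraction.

Load 1 — applied couple M₀=-11 kN·m at a=3 m (b=L-a=9):
  y_1 = (M₀x³/(6L)+C₁x)/EI  [x≤a] with C₁=M₀(3b²-L²)/(6L)=-121/8 = ((-11)·(12/5)³/(6·12)+(-121/8)·(12/5))/20000 = -9603/5000000 m
Load 2 — applied couple M₀=16 kN·m at a=8 m (b=L-a=4):
  y_2 = (M₀x³/(6L)+C₁x)/EI  [x≤a] with C₁=M₀(3b²-L²)/(6L)=-64/3 = (16·(12/5)³/(6·12)+(-64/3)·(12/5))/20000 = -188/78125 m
Load 3 — triangular load w₀=17 kN/m (0→w₀ over full span):
  y_3 = -w₀x(7L⁴-10L²x²+3x⁴)/(360LEI) = -17·(12/5)·(7·12⁴-10·12²·(12/5)²+3·(12/5)⁴)/(360·12·20000) = -631584/9765625 m
Load 4 — point force P=12 kN at a=6 m (b=L-a=6):
  y_4 = -Pbx(L²-b²-x²)/(6LEI)  [x≤a] = -12·6·(12/5)·(12²-6²-(12/5)²)/(6·12·20000) = -1917/156250 m
Superposition: y = Σ y_i = -50793751/625000000 m ≈ -0.081270 m

y(12/5) = -50793751/625000000 m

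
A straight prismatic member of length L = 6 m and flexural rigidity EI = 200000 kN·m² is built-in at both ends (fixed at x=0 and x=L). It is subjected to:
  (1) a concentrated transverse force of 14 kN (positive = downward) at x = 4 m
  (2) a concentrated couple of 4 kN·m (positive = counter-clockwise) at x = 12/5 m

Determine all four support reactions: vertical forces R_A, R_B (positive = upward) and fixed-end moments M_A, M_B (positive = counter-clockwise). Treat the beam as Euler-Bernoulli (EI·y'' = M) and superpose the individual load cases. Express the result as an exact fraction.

Load 1 — point force P=14 kN at a=4 m (b=L-a=2):
  R_A = Pb²(3a+b)/L³ = 14·2²·(3·4+2)/6³ = 98/27 kN
  M_A = Pab²/L² = 14·4·2²/6² = 56/9 kN·m
  R_B = Pa²(a+3b)/L³ = 14·4²·(4+3·2)/6³ = 280/27 kN
  M_B = -Pa²b/L² = -14·4²·2/6² = -112/9 kN·m
Load 2 — applied couple M₀=4 kN·m at a=12/5 m (b=L-a=18/5):
  R_A = 6M₀ab/L³ = 6·4·(12/5)·(18/5)/6³ = 24/25 kN
  M_A = M₀b(2a-b)/L² = 4·(18/5)·(2·(12/5)-(18/5))/6² = 12/25 kN·m
  R_B = -6M₀ab/L³ = -6·4·(12/5)·(18/5)/6³ = -24/25 kN
  M_B = M₀a(2b-a)/L² = 4·(12/5)·(2·(18/5)-(12/5))/6² = 32/25 kN·m
Superposition: R_A = 3098/675 kN, M_A = 1508/225 kN·m, R_B = 6352/675 kN, M_B = -2512/225 kN·m

R_A = 3098/675 kN, M_A = 1508/225 kN·m, R_B = 6352/675 kN, M_B = -2512/225 kN·m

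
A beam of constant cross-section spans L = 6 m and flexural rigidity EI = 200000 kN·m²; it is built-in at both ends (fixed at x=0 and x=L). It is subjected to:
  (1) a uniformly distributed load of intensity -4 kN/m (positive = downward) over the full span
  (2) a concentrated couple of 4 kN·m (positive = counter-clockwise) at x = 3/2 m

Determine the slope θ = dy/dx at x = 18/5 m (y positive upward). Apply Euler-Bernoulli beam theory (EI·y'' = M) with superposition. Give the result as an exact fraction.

θ(18/5) = -537/25000000 rad

Load 1 — uniform load w=-4 kN/m over full span:
  θ_1 = -wx(L-x)(L-2x)/(12EI) = -(-4)·(18/5)·(6-(18/5))·(6-2·(18/5))/(12·200000) = -27/1562500 rad
Load 2 — applied couple M₀=4 kN·m at a=3/2 m (b=L-a=9/2):
  θ_2 = (R_Ax²/2 - M_Ax - M₀(x-a))/EI  [x>a] with R_A=3/4, M_A=-3/4 = ((3/4)·(18/5)²/2 - (-3/4)·(18/5) - 4·((18/5)-(3/2)))/200000 = -21/5000000 rad
Superposition: θ = Σ θ_i = -537/25000000 rad ≈ -0.000021 rad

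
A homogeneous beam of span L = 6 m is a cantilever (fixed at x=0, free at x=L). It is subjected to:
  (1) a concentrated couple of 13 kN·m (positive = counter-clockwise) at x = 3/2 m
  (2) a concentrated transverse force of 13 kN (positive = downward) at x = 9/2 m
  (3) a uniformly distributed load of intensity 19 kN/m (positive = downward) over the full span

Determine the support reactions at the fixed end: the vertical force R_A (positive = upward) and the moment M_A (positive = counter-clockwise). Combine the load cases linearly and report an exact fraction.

R_A = 127 kN, M_A = 775/2 kN·m

Load 1 — applied couple M₀=13 kN·m at a=3/2 m (b=L-a=9/2):
  R_A = 0 kN
  M_A = -M₀ = -13 kN·m
Load 2 — point force P=13 kN at a=9/2 m (b=L-a=3/2):
  R_A = P = 13 kN
  M_A = Pa = 13·(9/2) = 117/2 kN·m
Load 3 — uniform load w=19 kN/m over full span:
  R_A = wL = 19·6 = 114 kN
  M_A = wL²/2 = 19·6²/2 = 342 kN·m
Superposition: R_A = 127 kN, M_A = 775/2 kN·m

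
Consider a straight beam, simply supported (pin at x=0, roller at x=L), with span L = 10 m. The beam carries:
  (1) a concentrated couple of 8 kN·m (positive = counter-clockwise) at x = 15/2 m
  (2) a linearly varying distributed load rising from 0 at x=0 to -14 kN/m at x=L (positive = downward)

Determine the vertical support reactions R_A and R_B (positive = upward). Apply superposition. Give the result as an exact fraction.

R_A = -338/15 kN, R_B = -712/15 kN

Load 1 — applied couple M₀=8 kN·m at a=15/2 m (b=L-a=5/2):
  R_A = M₀/L = 8/10 = 4/5 kN
  R_B = -M₀/L = -8/10 = -4/5 kN
Load 2 — triangular load w₀=-14 kN/m (0→w₀ over full span):
  R_A = w₀L/6 = (-14)·10/6 = -70/3 kN
  R_B = w₀L/3 = (-14)·10/3 = -140/3 kN
Superposition: R_A = -338/15 kN, R_B = -712/15 kN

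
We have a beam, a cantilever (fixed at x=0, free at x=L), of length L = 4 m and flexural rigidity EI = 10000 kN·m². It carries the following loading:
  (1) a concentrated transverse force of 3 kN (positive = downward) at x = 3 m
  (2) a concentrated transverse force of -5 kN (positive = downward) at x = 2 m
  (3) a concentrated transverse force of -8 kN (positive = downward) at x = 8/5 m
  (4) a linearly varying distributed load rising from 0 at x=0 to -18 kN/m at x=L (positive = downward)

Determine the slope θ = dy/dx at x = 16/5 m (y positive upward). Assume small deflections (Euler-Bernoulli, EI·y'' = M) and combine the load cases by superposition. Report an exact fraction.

θ(16/5) = 186601/12500000 rad

Load 1 — point force P=3 kN at a=3 m (b=L-a=1):
  θ_1 = -Pa²/(2EI)  [x>a] = -3·3²/(2·10000) = -27/20000 rad
Load 2 — point force P=-5 kN at a=2 m (b=L-a=2):
  θ_2 = -Pa²/(2EI)  [x>a] = -(-5)·2²/(2·10000) = 1/1000 rad
Load 3 — point force P=-8 kN at a=8/5 m (b=L-a=12/5):
  θ_3 = -Pa²/(2EI)  [x>a] = -(-8)·(8/5)²/(2·10000) = 16/15625 rad
Load 4 — triangular load w₀=-18 kN/m (0→w₀ over full span):
  θ_4 = (w₀Lx²/4-w₀L²x/3-w₀x⁴/(24L))/EI = ((-18)·4·(16/5)²/4-(-18)·4²·(16/5)/3-(-18)·(16/5)⁴/(24·4))/10000 = 5568/390625 rad
Superposition: θ = Σ θ_i = 186601/12500000 rad ≈ 0.014928 rad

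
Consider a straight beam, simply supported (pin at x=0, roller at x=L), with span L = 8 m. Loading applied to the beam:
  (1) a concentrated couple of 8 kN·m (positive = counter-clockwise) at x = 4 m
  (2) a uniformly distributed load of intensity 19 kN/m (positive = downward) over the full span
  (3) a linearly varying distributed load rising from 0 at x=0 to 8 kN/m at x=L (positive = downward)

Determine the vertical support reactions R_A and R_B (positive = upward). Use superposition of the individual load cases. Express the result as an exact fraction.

R_A = 263/3 kN, R_B = 289/3 kN

Load 1 — applied couple M₀=8 kN·m at a=4 m (b=L-a=4):
  R_A = M₀/L = 8/8 = 1 kN
  R_B = -M₀/L = -8/8 = -1 kN
Load 2 — uniform load w=19 kN/m over full span:
  R_A = wL/2 = 19·8/2 = 76 kN
  R_B = wL/2 = 19·8/2 = 76 kN
Load 3 — triangular load w₀=8 kN/m (0→w₀ over full span):
  R_A = w₀L/6 = 8·8/6 = 32/3 kN
  R_B = w₀L/3 = 8·8/3 = 64/3 kN
Superposition: R_A = 263/3 kN, R_B = 289/3 kN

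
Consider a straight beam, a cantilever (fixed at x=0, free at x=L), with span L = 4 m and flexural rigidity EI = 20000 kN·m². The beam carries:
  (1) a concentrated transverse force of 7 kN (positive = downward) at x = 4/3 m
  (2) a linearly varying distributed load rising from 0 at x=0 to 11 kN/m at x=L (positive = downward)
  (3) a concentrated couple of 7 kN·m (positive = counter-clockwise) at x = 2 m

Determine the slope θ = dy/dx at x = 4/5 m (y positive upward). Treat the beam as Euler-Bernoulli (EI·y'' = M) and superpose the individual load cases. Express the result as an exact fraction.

θ(4/5) = -18547/9375000 rad

Load 1 — point force P=7 kN at a=4/3 m (b=L-a=8/3):
  θ_1 = -Px(2a-x)/(2EI)  [x≤a] = -7·(4/5)·(2·(4/3)-(4/5))/(2·20000) = -49/187500 rad
Load 2 — triangular load w₀=11 kN/m (0→w₀ over full span):
  θ_2 = (w₀Lx²/4-w₀L²x/3-w₀x⁴/(24L))/EI = (11·4·(4/5)²/4-11·4²·(4/5)/3-11·(4/5)⁴/(24·4))/20000 = -9361/4687500 rad
Load 3 — applied couple M₀=7 kN·m at a=2 m (b=L-a=2):
  θ_3 = M₀x/EI  [x≤a] = 7·(4/5)/20000 = 7/25000 rad
Superposition: θ = Σ θ_i = -18547/9375000 rad ≈ -0.001978 rad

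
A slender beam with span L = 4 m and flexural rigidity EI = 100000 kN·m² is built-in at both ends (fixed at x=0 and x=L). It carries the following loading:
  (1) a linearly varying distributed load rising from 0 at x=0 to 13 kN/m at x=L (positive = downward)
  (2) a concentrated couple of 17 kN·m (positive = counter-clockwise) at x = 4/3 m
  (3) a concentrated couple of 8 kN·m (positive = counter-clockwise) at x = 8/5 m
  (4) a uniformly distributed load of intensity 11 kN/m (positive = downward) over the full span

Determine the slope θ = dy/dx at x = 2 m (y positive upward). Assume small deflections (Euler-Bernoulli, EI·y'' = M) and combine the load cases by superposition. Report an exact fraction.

Load 1 — triangular load w₀=13 kN/m (0→w₀ over full span):
  θ_1 = -w₀(2x(L-x)(L-2x)(x+2L)+x²(L-x)²)/(120LEI) = -13·(2·2·(4-2)·(4-2·2)·(2+2·4)+2²·(4-2)²)/(120·4·100000) = -13/3000000 rad
Load 2 — applied couple M₀=17 kN·m at a=4/3 m (b=L-a=8/3):
  θ_2 = (R_Ax²/2 - M_Ax - M₀(x-a))/EI  [x>a] with R_A=17/3, M_A=0 = ((17/3)·2²/2 - 0·2 - 17·(2-(4/3)))/100000 = 0 rad
Load 3 — applied couple M₀=8 kN·m at a=8/5 m (b=L-a=12/5):
  θ_3 = (R_Ax²/2 - M_Ax - M₀(x-a))/EI  [x>a] with R_A=72/25, M_A=24/25 = ((72/25)·2²/2 - (24/25)·2 - 8·(2-(8/5)))/100000 = 1/156250 rad
Load 4 — uniform load w=11 kN/m over full span:
  θ_4 = -wx(L-x)(L-2x)/(12EI) = -11·2·(4-2)·(4-2·2)/(12·100000) = 0 rad
Superposition: θ = Σ θ_i = 31/15000000 rad ≈ 0.000002 rad

θ(2) = 31/15000000 rad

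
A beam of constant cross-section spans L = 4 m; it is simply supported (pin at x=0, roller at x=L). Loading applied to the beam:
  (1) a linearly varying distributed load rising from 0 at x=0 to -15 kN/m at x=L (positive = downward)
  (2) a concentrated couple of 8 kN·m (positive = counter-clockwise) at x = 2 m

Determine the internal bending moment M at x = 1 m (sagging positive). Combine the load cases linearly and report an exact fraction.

Load 1 — triangular load w₀=-15 kN/m (0→w₀ over full span):
  M_1 = w₀Lx/6 - w₀x³/(6L) = (-15)·4·1/6 - (-15)·1³/(6·4) = -75/8 kN·m
Load 2 — applied couple M₀=8 kN·m at a=2 m (b=L-a=2):
  M_2 = M₀x/L  [x≤a] = 8·1/4 = 2 kN·m
Superposition: M = Σ M_i = -59/8 kN·m ≈ -7.375000 kN·m

M(1) = -59/8 kN·m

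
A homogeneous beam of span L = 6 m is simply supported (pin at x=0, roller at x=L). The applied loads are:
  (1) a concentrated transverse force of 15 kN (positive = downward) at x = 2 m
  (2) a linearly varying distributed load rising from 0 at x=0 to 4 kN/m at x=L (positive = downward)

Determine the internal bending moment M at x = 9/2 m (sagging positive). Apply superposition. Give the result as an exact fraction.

Load 1 — point force P=15 kN at a=2 m (b=L-a=4):
  M_1 = Pa(L-x)/L  [x>a] = 15·2·(6-(9/2))/6 = 15/2 kN·m
Load 2 — triangular load w₀=4 kN/m (0→w₀ over full span):
  M_2 = w₀Lx/6 - w₀x³/(6L) = 4·6·(9/2)/6 - 4·(9/2)³/(6·6) = 63/8 kN·m
Superposition: M = Σ M_i = 123/8 kN·m ≈ 15.375000 kN·m

M(9/2) = 123/8 kN·m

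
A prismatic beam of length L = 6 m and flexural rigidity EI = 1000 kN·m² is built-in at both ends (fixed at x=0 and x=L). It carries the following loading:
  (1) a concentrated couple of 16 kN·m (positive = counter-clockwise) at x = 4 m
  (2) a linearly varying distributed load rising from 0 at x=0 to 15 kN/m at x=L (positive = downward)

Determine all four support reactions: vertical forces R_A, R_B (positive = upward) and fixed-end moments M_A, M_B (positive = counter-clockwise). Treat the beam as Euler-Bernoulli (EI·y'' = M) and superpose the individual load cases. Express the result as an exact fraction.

Load 1 — applied couple M₀=16 kN·m at a=4 m (b=L-a=2):
  R_A = 6M₀ab/L³ = 6·16·4·2/6³ = 32/9 kN
  M_A = M₀b(2a-b)/L² = 16·2·(2·4-2)/6² = 16/3 kN·m
  R_B = -6M₀ab/L³ = -6·16·4·2/6³ = -32/9 kN
  M_B = M₀a(2b-a)/L² = 16·4·(2·2-4)/6² = 0 kN·m
Load 2 — triangular load w₀=15 kN/m (0→w₀ over full span):
  R_A = 3w₀L/20 = 3·15·6/20 = 27/2 kN
  M_A = w₀L²/30 = 15·6²/30 = 18 kN·m
  R_B = 7w₀L/20 = 7·15·6/20 = 63/2 kN
  M_B = -w₀L²/20 = -15·6²/20 = -27 kN·m
Superposition: R_A = 307/18 kN, M_A = 70/3 kN·m, R_B = 503/18 kN, M_B = -27 kN·m

R_A = 307/18 kN, M_A = 70/3 kN·m, R_B = 503/18 kN, M_B = -27 kN·m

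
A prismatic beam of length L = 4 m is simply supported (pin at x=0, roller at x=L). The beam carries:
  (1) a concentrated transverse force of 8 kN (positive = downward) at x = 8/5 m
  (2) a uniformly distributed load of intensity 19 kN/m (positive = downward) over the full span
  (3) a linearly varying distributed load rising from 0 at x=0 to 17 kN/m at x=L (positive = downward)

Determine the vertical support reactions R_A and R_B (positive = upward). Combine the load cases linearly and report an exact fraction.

Load 1 — point force P=8 kN at a=8/5 m (b=L-a=12/5):
  R_A = Pb/L = 8·(12/5)/4 = 24/5 kN
  R_B = Pa/L = 8·(8/5)/4 = 16/5 kN
Load 2 — uniform load w=19 kN/m over full span:
  R_A = wL/2 = 19·4/2 = 38 kN
  R_B = wL/2 = 19·4/2 = 38 kN
Load 3 — triangular load w₀=17 kN/m (0→w₀ over full span):
  R_A = w₀L/6 = 17·4/6 = 34/3 kN
  R_B = w₀L/3 = 17·4/3 = 68/3 kN
Superposition: R_A = 812/15 kN, R_B = 958/15 kN

R_A = 812/15 kN, R_B = 958/15 kN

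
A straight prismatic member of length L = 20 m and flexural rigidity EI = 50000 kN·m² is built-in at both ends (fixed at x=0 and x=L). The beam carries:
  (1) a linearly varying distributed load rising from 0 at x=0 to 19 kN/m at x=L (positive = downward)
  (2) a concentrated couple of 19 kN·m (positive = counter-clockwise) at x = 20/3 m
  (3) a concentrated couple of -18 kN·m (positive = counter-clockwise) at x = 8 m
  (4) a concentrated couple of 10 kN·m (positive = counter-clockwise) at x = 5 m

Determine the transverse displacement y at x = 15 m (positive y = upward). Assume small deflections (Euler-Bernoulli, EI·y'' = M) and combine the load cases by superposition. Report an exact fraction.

y(15) = -34763/720000 m

Load 1 — triangular load w₀=19 kN/m (0→w₀ over full span):
  y_1 = -w₀x²(L-x)²(x+2L)/(120LEI) = -19·15²·(20-15)²·(15+2·20)/(120·20·50000) = -627/12800 m
Load 2 — applied couple M₀=19 kN·m at a=20/3 m (b=L-a=40/3):
  y_2 = (R_Ax³/6 - M_Ax²/2 - M₀(x-a)²/2)/EI  [x>a] with R_A=19/15, M_A=0 = ((19/15)·15³/6 - 0·15²/2 - 19·(15-(20/3))²/2)/50000 = 19/18000 m
Load 3 — applied couple M₀=-18 kN·m at a=8 m (b=L-a=12):
  y_3 = (R_Ax³/6 - M_Ax²/2 - M₀(x-a)²/2)/EI  [x>a] with R_A=-162/125, M_A=-54/25 = ((-162/125)·15³/6 - (-54/25)·15²/2 - (-18)·(15-8)²/2)/50000 = -9/10000 m
Load 4 — applied couple M₀=10 kN·m at a=5 m (b=L-a=15):
  y_4 = (R_Ax³/6 - M_Ax²/2 - M₀(x-a)²/2)/EI  [x>a] with R_A=9/16, M_A=-15/8 = ((9/16)·15³/6 - (-15/8)·15²/2 - 10·(15-5)²/2)/50000 = 7/12800 m
Superposition: y = Σ y_i = -34763/720000 m ≈ -0.048282 m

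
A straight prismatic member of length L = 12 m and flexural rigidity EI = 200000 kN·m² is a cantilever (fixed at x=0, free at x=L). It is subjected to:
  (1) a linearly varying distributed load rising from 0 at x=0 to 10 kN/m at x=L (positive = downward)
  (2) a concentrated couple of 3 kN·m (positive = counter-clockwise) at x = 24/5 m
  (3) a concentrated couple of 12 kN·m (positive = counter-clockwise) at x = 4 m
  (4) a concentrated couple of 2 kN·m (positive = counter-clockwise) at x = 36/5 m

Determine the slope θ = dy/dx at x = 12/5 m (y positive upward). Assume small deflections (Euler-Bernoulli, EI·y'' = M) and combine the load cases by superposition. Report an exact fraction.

θ(12/5) = -29361/6250000 rad

Load 1 — triangular load w₀=10 kN/m (0→w₀ over full span):
  θ_1 = (w₀Lx²/4-w₀L²x/3-w₀x⁴/(24L))/EI = (10·12·(12/5)²/4-10·12²·(12/5)/3-10·(12/5)⁴/(24·12))/200000 = -7659/1562500 rad
Load 2 — applied couple M₀=3 kN·m at a=24/5 m (b=L-a=36/5):
  θ_2 = M₀x/EI  [x≤a] = 3·(12/5)/200000 = 9/250000 rad
Load 3 — applied couple M₀=12 kN·m at a=4 m (b=L-a=8):
  θ_3 = M₀x/EI  [x≤a] = 12·(12/5)/200000 = 9/62500 rad
Load 4 — applied couple M₀=2 kN·m at a=36/5 m (b=L-a=24/5):
  θ_4 = M₀x/EI  [x≤a] = 2·(12/5)/200000 = 3/125000 rad
Superposition: θ = Σ θ_i = -29361/6250000 rad ≈ -0.004698 rad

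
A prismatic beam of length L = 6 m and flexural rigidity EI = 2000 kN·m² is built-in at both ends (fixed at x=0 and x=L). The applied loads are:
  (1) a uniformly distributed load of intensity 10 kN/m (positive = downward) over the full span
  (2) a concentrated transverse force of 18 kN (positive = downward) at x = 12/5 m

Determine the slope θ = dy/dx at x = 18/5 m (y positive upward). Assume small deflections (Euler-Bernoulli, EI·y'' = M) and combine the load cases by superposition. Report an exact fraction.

θ(18/5) = 5967/781250 rad

Load 1 — uniform load w=10 kN/m over full span:
  θ_1 = -wx(L-x)(L-2x)/(12EI) = -10·(18/5)·(6-(18/5))·(6-2·(18/5))/(12·2000) = 27/6250 rad
Load 2 — point force P=18 kN at a=12/5 m (b=L-a=18/5):
  θ_2 = Pa²(L-x)(2bL-(3b+a)(L-x))/(2L³EI)  [x>a] = 18·(12/5)²·(6-(18/5))·(2·(18/5)·6-(3·(18/5)+(12/5))·(6-(18/5)))/(2·6³·2000) = 1296/390625 rad
Superposition: θ = Σ θ_i = 5967/781250 rad ≈ 0.007638 rad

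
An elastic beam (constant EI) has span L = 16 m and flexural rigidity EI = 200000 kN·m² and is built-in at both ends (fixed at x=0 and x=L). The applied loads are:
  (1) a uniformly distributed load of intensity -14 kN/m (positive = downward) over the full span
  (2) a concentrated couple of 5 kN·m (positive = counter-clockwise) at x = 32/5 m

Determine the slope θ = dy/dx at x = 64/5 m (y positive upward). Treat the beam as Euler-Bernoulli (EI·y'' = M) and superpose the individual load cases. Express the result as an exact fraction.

Load 1 — uniform load w=-14 kN/m over full span:
  θ_1 = -wx(L-x)(L-2x)/(12EI) = -(-14)·(64/5)·(16-(64/5))·(16-2·(64/5))/(12·200000) = -896/390625 rad
Load 2 — applied couple M₀=5 kN·m at a=32/5 m (b=L-a=48/5):
  θ_2 = (R_Ax²/2 - M_Ax - M₀(x-a))/EI  [x>a] with R_A=9/20, M_A=3/5 = ((9/20)·(64/5)²/2 - (3/5)·(64/5) - 5·((64/5)-(32/5)))/200000 = -11/781250 rad
Superposition: θ = Σ θ_i = -1803/781250 rad ≈ -0.002308 rad

θ(64/5) = -1803/781250 rad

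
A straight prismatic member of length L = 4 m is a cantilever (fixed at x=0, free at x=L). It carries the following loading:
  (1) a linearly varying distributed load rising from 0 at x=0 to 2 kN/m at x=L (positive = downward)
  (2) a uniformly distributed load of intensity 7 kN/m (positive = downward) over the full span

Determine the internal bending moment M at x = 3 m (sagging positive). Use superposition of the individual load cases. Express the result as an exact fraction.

M(3) = -53/12 kN·m

Load 1 — triangular load w₀=2 kN/m (0→w₀ over full span):
  M_1 = w₀Lx/2 - w₀L²/3 - w₀x³/(6L) = 2·4·3/2 - 2·4²/3 - 2·3³/(6·4) = -11/12 kN·m
Load 2 — uniform load w=7 kN/m over full span:
  M_2 = -w(L-x)²/2 = -7·(4-3)²/2 = -7/2 kN·m
Superposition: M = Σ M_i = -53/12 kN·m ≈ -4.416667 kN·m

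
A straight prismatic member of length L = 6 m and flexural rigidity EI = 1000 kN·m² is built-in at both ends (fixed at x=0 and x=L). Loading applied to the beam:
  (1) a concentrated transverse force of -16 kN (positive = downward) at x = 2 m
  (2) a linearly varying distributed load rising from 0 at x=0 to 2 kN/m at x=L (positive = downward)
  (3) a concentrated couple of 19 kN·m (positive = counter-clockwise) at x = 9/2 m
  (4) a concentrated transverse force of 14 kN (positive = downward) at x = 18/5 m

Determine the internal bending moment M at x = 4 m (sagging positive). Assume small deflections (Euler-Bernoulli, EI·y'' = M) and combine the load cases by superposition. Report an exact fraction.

M(4) = 778667/54000 kN·m

Load 1 — point force P=-16 kN at a=2 m (b=L-a=4):
  M_1 = Pa²(a+3b)(L-x)/L³ - Pa²b/L²  [x>a] = (-16)·2²·(2+3·4)·(6-4)/6³ - (-16)·2²·4/6² = -32/27 kN·m
Load 2 — triangular load w₀=2 kN/m (0→w₀ over full span):
  M_2 = 3w₀Lx/20 - w₀L²/30 - w₀x³/(6L) = 3·2·6·4/20 - 2·6²/30 - 2·4³/(6·6) = 56/45 kN·m
Load 3 — applied couple M₀=19 kN·m at a=9/2 m (b=L-a=3/2):
  M_3 = R_Ax - M_A  [x≤a] with R_A=57/16, M_A=95/16 = (57/16)·4 - (95/16) = 133/16 kN·m
Load 4 — point force P=14 kN at a=18/5 m (b=L-a=12/5):
  M_4 = Pa²(a+3b)(L-x)/L³ - Pa²b/L²  [x>a] = 14·(18/5)²·((18/5)+3·(12/5))·(6-4)/6³ - 14·(18/5)²·(12/5)/6² = 756/125 kN·m
Superposition: M = Σ M_i = 778667/54000 kN·m ≈ 14.419759 kN·m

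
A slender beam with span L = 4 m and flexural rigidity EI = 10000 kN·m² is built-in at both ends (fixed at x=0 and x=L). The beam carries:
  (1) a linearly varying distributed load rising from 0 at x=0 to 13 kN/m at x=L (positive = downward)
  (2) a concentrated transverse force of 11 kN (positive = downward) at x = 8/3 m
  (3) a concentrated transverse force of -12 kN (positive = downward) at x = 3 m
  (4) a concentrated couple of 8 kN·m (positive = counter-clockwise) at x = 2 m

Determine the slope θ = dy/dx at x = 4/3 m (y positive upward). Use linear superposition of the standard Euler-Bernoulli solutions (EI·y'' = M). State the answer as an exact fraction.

θ(4/3) = -977/3037500 rad

Load 1 — triangular load w₀=13 kN/m (0→w₀ over full span):
  θ_1 = -w₀(2x(L-x)(L-2x)(x+2L)+x²(L-x)²)/(120LEI) = -13·(2·(4/3)·(4-(4/3))·(4-2·(4/3))·((4/3)+2·4)+(4/3)²·(4-(4/3))²)/(120·4·10000) = -208/759375 rad
Load 2 — point force P=11 kN at a=8/3 m (b=L-a=4/3):
  θ_2 = -Pb²x(2aL-(3a+b)x)/(2L³EI)  [x≤a] = -11·(4/3)²·(4/3)·(2·(8/3)·4-(3·(8/3)+(4/3))·(4/3))/(2·4³·10000) = -11/60750 rad
Load 3 — point force P=-12 kN at a=3 m (b=L-a=1):
  θ_3 = -Pb²x(2aL-(3a+b)x)/(2L³EI)  [x≤a] = -(-12)·1²·(4/3)·(2·3·4-(3·3+1)·(4/3))/(2·4³·10000) = 1/7500 rad
Load 4 — applied couple M₀=8 kN·m at a=2 m (b=L-a=2):
  θ_4 = (R_Ax²/2 - M_Ax)/EI  [x≤a] with R_A=3, M_A=2 = (3·(4/3)²/2 - 2·(4/3))/10000 = 0 rad
Superposition: θ = Σ θ_i = -977/3037500 rad ≈ -0.000322 rad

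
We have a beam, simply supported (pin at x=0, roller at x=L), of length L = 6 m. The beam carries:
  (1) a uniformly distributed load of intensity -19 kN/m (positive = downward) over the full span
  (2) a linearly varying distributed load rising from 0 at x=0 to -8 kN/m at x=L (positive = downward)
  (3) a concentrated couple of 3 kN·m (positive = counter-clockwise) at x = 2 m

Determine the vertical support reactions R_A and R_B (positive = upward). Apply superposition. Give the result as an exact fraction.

R_A = -129/2 kN, R_B = -147/2 kN

Load 1 — uniform load w=-19 kN/m over full span:
  R_A = wL/2 = (-19)·6/2 = -57 kN
  R_B = wL/2 = (-19)·6/2 = -57 kN
Load 2 — triangular load w₀=-8 kN/m (0→w₀ over full span):
  R_A = w₀L/6 = (-8)·6/6 = -8 kN
  R_B = w₀L/3 = (-8)·6/3 = -16 kN
Load 3 — applied couple M₀=3 kN·m at a=2 m (b=L-a=4):
  R_A = M₀/L = 3/6 = 1/2 kN
  R_B = -M₀/L = -3/6 = -1/2 kN
Superposition: R_A = -129/2 kN, R_B = -147/2 kN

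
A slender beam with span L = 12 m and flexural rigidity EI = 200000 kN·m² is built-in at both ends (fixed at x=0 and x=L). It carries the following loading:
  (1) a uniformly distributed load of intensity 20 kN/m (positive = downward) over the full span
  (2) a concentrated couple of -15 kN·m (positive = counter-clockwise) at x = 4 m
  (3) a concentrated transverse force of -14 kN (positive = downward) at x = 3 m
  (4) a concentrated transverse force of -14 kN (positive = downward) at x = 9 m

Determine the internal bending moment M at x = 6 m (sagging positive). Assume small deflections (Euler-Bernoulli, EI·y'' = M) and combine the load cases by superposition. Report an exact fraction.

M(6) = 229/2 kN·m

Load 1 — uniform load w=20 kN/m over full span:
  M_1 = wLx/2 - wL²/12 - wx²/2 = 20·12·6/2 - 20·12²/12 - 20·6²/2 = 120 kN·m
Load 2 — applied couple M₀=-15 kN·m at a=4 m (b=L-a=8):
  M_2 = R_Ax - M_A - M₀  [x>a] with R_A=-5/3, M_A=0 = (-5/3)·6 - 0 - (-15) = 5 kN·m
Load 3 — point force P=-14 kN at a=3 m (b=L-a=9):
  M_3 = Pa²(a+3b)(L-x)/L³ - Pa²b/L²  [x>a] = (-14)·3²·(3+3·9)·(12-6)/12³ - (-14)·3²·9/12² = -21/4 kN·m
Load 4 — point force P=-14 kN at a=9 m (b=L-a=3):
  M_4 = Pb²(3a+b)x/L³ - Pab²/L²  [x≤a] = (-14)·3²·(3·9+3)·6/12³ - (-14)·9·3²/12² = -21/4 kN·m
Superposition: M = Σ M_i = 229/2 kN·m ≈ 114.500000 kN·m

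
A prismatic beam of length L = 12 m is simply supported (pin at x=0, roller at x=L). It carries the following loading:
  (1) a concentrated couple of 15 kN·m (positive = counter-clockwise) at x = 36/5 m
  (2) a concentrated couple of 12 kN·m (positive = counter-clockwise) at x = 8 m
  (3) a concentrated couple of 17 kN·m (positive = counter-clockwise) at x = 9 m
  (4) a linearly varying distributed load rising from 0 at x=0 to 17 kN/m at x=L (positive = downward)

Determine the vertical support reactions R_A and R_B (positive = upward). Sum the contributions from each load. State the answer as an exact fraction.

Load 1 — applied couple M₀=15 kN·m at a=36/5 m (b=L-a=24/5):
  R_A = M₀/L = 15/12 = 5/4 kN
  R_B = -M₀/L = -15/12 = -5/4 kN
Load 2 — applied couple M₀=12 kN·m at a=8 m (b=L-a=4):
  R_A = M₀/L = 12/12 = 1 kN
  R_B = -M₀/L = -12/12 = -1 kN
Load 3 — applied couple M₀=17 kN·m at a=9 m (b=L-a=3):
  R_A = M₀/L = 17/12 kN
  R_B = -M₀/L = -17/12 kN
Load 4 — triangular load w₀=17 kN/m (0→w₀ over full span):
  R_A = w₀L/6 = 17·12/6 = 34 kN
  R_B = w₀L/3 = 17·12/3 = 68 kN
Superposition: R_A = 113/3 kN, R_B = 193/3 kN

R_A = 113/3 kN, R_B = 193/3 kN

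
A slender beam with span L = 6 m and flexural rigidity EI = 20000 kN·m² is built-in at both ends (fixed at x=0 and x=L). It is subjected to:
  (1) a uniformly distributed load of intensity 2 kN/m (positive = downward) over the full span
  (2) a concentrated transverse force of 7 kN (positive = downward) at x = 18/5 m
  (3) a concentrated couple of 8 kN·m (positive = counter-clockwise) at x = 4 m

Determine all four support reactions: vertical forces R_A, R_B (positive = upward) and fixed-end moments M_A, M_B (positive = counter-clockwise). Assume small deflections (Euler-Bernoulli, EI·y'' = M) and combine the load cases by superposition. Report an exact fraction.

Load 1 — uniform load w=2 kN/m over full span:
  R_A = wL/2 = 2·6/2 = 6 kN
  M_A = wL²/12 = 2·6²/12 = 6 kN·m
  R_B = wL/2 = 2·6/2 = 6 kN
  M_B = -wL²/12 = -2·6²/12 = -6 kN·m
Load 2 — point force P=7 kN at a=18/5 m (b=L-a=12/5):
  R_A = Pb²(3a+b)/L³ = 7·(12/5)²·(3·(18/5)+(12/5))/6³ = 308/125 kN
  M_A = Pab²/L² = 7·(18/5)·(12/5)²/6² = 504/125 kN·m
  R_B = Pa²(a+3b)/L³ = 7·(18/5)²·((18/5)+3·(12/5))/6³ = 567/125 kN
  M_B = -Pa²b/L² = -7·(18/5)²·(12/5)/6² = -756/125 kN·m
Load 3 — applied couple M₀=8 kN·m at a=4 m (b=L-a=2):
  R_A = 6M₀ab/L³ = 6·8·4·2/6³ = 16/9 kN
  M_A = M₀b(2a-b)/L² = 8·2·(2·4-2)/6² = 8/3 kN·m
  R_B = -6M₀ab/L³ = -6·8·4·2/6³ = -16/9 kN
  M_B = M₀a(2b-a)/L² = 8·4·(2·2-4)/6² = 0 kN·m
Superposition: R_A = 11522/1125 kN, M_A = 4762/375 kN·m, R_B = 9853/1125 kN, M_B = -1506/125 kN·m

R_A = 11522/1125 kN, M_A = 4762/375 kN·m, R_B = 9853/1125 kN, M_B = -1506/125 kN·m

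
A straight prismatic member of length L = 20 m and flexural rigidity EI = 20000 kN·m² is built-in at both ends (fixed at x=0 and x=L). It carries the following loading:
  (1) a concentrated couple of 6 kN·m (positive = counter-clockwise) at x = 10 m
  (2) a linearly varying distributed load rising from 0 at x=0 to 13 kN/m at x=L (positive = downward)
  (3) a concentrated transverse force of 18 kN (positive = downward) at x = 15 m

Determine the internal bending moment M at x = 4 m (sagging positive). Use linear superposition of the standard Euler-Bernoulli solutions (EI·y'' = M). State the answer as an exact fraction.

M(4) = -3551/120 kN·m

Load 1 — applied couple M₀=6 kN·m at a=10 m (b=L-a=10):
  M_1 = R_Ax - M_A  [x≤a] with R_A=9/20, M_A=3/2 = (9/20)·4 - (3/2) = 3/10 kN·m
Load 2 — triangular load w₀=13 kN/m (0→w₀ over full span):
  M_2 = 3w₀Lx/20 - w₀L²/30 - w₀x³/(6L) = 3·13·20·4/20 - 13·20²/30 - 13·4³/(6·20) = -364/15 kN·m
Load 3 — point force P=18 kN at a=15 m (b=L-a=5):
  M_3 = Pb²(3a+b)x/L³ - Pab²/L²  [x≤a] = 18·5²·(3·15+5)·4/20³ - 18·15·5²/20² = -45/8 kN·m
Superposition: M = Σ M_i = -3551/120 kN·m ≈ -29.591667 kN·m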